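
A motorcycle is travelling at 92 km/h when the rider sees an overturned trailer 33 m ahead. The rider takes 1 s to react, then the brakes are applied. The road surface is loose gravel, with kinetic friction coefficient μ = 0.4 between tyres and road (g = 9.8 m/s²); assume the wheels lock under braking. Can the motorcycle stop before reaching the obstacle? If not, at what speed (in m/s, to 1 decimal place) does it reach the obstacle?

No — it strikes the obstacle at 24.4 m/s

92 km/h ÷ 3.6 = 25.5556 m/s.
a = μg = 0.4 × 9.8 = 3.920 m/s².
Reaction distance = 25.5556 × 1 = 25.556 m.
Braking distance needed to stop: v²/(2a) = 653.089 / 7.840 = 83.302 m, so total needed = 25.556 + 83.302 = 108.858 m > 33 m — it cannot stop.
Distance remaining when braking begins: 33 − 25.556 = 7.444 m.
v² = v₀² − 2a·d = 653.089 − 2 × 3.920 × 7.444 = 594.728 m²/s².
v = √594.728 = 24.387 m/s.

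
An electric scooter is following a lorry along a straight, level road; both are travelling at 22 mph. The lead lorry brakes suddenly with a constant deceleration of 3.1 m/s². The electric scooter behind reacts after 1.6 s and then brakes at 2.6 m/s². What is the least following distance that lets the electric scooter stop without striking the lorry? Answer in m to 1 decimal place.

22 mph × 0.44704 = 9.8349 m/s.
Leader travels v²/(2a_L) = 96.725 / 6.200 = 15.601 m before stopping.
Follower covers v·t_r = 9.8349 × 1.6 = 15.736 m while reacting, then v²/(2a_F) = 96.725 / 5.200 = 18.601 m while braking, for a total of 15.736 + 18.601 = 34.337 m.
Since a_F ≤ a_L and the follower starts braking later, the follower is never slower than the leader, so the closest approach is when both have stopped.
Minimum gap = 34.337 − 15.601 = 18.736 m.

Minimum gap ≈ 18.7 m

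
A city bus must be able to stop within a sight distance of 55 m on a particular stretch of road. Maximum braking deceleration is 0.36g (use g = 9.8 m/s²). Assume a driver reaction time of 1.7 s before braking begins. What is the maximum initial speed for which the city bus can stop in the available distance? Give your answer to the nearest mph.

Maximum speed ≈ 33 mph

a = 0.36 × 9.8 = 3.528 m/s².
Stopping distance: v·t_r + v²/(2a) = 55 with t_r = 1.7 s and a = 3.528 m/s².
So v² + 11.995 v − 388.08 = 0.
Positive root: v = −a·t_r + √((a·t_r)² + 2a·d) = −5.998 + √(35.976 + 388.08) = 14.5946 m/s.
14.5946 m/s ÷ 0.44704 = 32.647 mph.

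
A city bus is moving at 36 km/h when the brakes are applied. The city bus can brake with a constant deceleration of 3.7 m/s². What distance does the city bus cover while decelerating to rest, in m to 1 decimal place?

36 km/h ÷ 3.6 = 10.0000 m/s.
Braking distance = v²/(2a) = 10.0000² / (2 × 3.700) = 100.000 / 7.400 = 13.514 m.

Braking distance ≈ 13.5 m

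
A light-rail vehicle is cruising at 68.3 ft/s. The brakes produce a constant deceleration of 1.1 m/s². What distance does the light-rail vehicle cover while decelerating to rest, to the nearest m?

Braking distance ≈ 197 m

68.3 ft/s × 0.3048 = 20.8178 m/s.
Braking distance = v²/(2a) = 20.8178² / (2 × 1.100) = 433.381 / 2.200 = 196.991 m.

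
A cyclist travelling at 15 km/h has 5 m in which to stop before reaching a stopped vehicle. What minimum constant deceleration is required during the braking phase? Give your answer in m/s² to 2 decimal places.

Required deceleration ≈ 1.74 m/s²

15 km/h ÷ 3.6 = 4.1667 m/s.
v² = 2a·d ⇒ a = v²/(2d) = 4.1667² / (2 × 5.000) = 17.361 / 10.000 = 1.7361 m/s².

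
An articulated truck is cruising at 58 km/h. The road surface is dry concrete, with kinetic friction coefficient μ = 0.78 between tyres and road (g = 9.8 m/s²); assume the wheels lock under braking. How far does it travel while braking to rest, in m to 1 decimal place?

58 km/h ÷ 3.6 = 16.1111 m/s.
a = μg = 0.78 × 9.8 = 7.644 m/s².
Braking distance = v²/(2a) = 16.1111² / (2 × 7.644) = 259.568 / 15.288 = 16.979 m.

Braking distance ≈ 17.0 m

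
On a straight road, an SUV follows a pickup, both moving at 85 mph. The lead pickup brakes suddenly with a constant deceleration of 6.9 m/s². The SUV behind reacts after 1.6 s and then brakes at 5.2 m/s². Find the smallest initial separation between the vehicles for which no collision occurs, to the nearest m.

Minimum gap ≈ 95 m

85 mph × 0.44704 = 37.9984 m/s.
Leader travels v²/(2a_L) = 1443.878 / 13.800 = 104.629 m before stopping.
Follower covers v·t_r = 37.9984 × 1.6 = 60.797 m while reacting, then v²/(2a_F) = 1443.878 / 10.400 = 138.834 m while braking, for a total of 60.797 + 138.834 = 199.631 m.
Since a_F ≤ a_L and the follower starts braking later, the follower is never slower than the leader, so the closest approach is when both have stopped.
Minimum gap = 199.631 − 104.629 = 95.002 m.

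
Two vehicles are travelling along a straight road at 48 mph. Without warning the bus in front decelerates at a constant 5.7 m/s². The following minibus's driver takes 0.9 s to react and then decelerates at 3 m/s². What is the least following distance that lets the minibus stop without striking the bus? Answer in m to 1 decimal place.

Minimum gap ≈ 55.7 m

48 mph × 0.44704 = 21.4579 m/s.
Leader travels v²/(2a_L) = 460.441 / 11.400 = 40.390 m before stopping.
Follower covers v·t_r = 21.4579 × 0.9 = 19.312 m while reacting, then v²/(2a_F) = 460.441 / 6.000 = 76.740 m while braking, for a total of 19.312 + 76.740 = 96.052 m.
Since a_F ≤ a_L and the follower starts braking later, the follower is never slower than the leader, so the closest approach is when both have stopped.
Minimum gap = 96.052 − 40.390 = 55.662 m.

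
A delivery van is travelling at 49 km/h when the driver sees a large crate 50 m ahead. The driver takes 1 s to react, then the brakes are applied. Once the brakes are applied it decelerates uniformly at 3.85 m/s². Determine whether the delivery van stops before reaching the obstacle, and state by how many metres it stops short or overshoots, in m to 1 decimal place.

Yes — it stops 12.3 m short of the obstacle

49 km/h ÷ 3.6 = 13.6111 m/s.
Reaction distance = 13.6111 × 1 = 13.611 m.
Braking distance = v²/(2a) = 185.262 / 7.700 = 24.060 m.
Total stopping distance = 13.611 + 24.060 = 37.671 m, vs 50 m available — it stops with 50 − 37.671 = 12.329 m to spare.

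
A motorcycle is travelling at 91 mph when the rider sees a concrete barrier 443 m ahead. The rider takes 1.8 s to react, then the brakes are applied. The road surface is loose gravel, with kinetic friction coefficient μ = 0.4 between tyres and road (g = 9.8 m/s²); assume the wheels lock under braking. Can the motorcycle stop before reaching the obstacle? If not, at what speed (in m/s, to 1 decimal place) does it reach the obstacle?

91 mph × 0.44704 = 40.6806 m/s.
a = μg = 0.4 × 9.8 = 3.920 m/s².
Reaction distance = 40.6806 × 1.8 = 73.225 m.
Braking distance = v²/(2a) = 1654.911 / 7.840 = 211.086 m.
Total stopping distance = 73.225 + 211.086 = 284.311 m, vs 443 m available — it stops with 443 − 284.311 = 158.689 m to spare.

Yes — it stops about 158.7 m short of the obstacle, so it never reaches it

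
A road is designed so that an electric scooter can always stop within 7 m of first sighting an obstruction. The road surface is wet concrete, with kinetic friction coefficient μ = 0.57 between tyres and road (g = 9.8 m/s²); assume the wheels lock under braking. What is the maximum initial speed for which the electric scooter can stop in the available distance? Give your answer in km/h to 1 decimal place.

a = μg = 0.57 × 9.8 = 5.586 m/s².
v²/(2a) = d ⇒ v = √(2 × 5.586 × 7) = √78.20 = 8.8431 m/s.
8.8431 m/s × 3.6 = 31.835 km/h.

Maximum speed ≈ 31.8 km/h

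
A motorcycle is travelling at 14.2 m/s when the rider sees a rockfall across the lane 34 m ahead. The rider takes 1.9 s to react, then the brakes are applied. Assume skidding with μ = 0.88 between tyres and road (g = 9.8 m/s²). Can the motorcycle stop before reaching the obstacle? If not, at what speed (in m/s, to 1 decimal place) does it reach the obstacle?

No — it strikes the obstacle at 9.0 m/s

a = μg = 0.88 × 9.8 = 8.624 m/s².
Reaction distance = 14.2000 × 1.9 = 26.980 m.
Braking distance needed to stop: v²/(2a) = 201.640 / 17.248 = 11.691 m, so total needed = 26.980 + 11.691 = 38.671 m > 34 m — it cannot stop.
Distance remaining when braking begins: 34 − 26.980 = 7.020 m.
v² = v₀² − 2a·d = 201.640 − 2 × 8.624 × 7.020 = 80.559 m²/s².
v = √80.559 = 8.975 m/s.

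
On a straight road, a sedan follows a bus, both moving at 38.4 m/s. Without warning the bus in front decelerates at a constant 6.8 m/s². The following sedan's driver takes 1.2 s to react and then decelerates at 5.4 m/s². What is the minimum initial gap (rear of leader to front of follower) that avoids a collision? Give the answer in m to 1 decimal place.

Minimum gap ≈ 74.2 m

Leader travels v²/(2a_L) = 1474.560 / 13.600 = 108.424 m before stopping.
Follower covers v·t_r = 38.4000 × 1.2 = 46.080 m while reacting, then v²/(2a_F) = 1474.560 / 10.800 = 136.533 m while braking, for a total of 46.080 + 136.533 = 182.613 m.
Since a_F ≤ a_L and the follower starts braking later, the follower is never slower than the leader, so the closest approach is when both have stopped.
Minimum gap = 182.613 − 108.424 = 74.189 m.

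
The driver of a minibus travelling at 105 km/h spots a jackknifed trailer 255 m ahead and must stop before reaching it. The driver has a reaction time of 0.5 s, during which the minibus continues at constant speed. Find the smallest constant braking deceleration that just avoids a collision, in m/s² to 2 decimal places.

Required deceleration ≈ 1.77 m/s²

105 km/h ÷ 3.6 = 29.1667 m/s.
Distance covered during reaction = 29.1667 × 0.5 = 14.583 m.
Distance available for braking: 255 − 14.583 = 240.417 m.
v² = 2a·d ⇒ a = v²/(2d) = 29.1667² / (2 × 240.417) = 850.696 / 480.834 = 1.7692 m/s².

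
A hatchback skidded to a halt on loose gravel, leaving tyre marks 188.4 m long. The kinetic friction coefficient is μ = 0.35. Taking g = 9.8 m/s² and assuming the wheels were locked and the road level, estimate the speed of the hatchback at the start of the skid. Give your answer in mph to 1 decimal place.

Deceleration a = μg = 0.35 × 9.8 = 3.430 m/s².
v = √(2a·d) = √(2 × 3.430 × 188.4) = √1292.424 = 35.9503 m/s.
= 35.9503 ÷ 0.44704 = 80.419 mph.

Initial speed ≈ 80.4 mph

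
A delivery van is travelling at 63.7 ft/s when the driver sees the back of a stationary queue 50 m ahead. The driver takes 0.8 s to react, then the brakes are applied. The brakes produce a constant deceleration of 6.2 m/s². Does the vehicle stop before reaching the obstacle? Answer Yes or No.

63.7 ft/s × 0.3048 = 19.4158 m/s.
Reaction distance = 19.4158 × 0.8 = 15.533 m.
Braking distance = v²/(2a) = 376.973 / 12.400 = 30.401 m.
Total stopping distance = 15.533 + 30.401 = 45.934 m, vs 50 m available — it stops with 50 − 45.934 = 4.066 m to spare.

Yes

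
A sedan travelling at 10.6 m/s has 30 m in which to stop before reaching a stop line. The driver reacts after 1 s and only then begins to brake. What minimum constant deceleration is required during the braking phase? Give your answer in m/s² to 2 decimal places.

Distance covered during reaction = 10.6000 × 1 = 10.600 m.
Distance available for braking: 30 − 10.600 = 19.400 m.
v² = 2a·d ⇒ a = v²/(2d) = 10.6000² / (2 × 19.400) = 112.360 / 38.800 = 2.8959 m/s².

Required deceleration ≈ 2.90 m/s²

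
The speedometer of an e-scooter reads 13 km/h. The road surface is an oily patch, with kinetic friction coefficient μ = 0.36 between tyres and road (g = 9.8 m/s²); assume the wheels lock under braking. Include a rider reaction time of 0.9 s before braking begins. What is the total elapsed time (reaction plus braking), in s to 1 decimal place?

Total time ≈ 1.9 s

13 km/h ÷ 3.6 = 3.6111 m/s.
a = μg = 0.36 × 9.8 = 3.528 m/s².
Braking time = v/a = 3.6111 / 3.528 = 1.024 s.
Total = 0.9 + 1.024 = 1.924 s.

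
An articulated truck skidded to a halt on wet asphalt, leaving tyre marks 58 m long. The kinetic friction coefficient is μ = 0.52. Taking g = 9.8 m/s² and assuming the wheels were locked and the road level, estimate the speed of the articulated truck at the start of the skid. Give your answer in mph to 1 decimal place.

Initial speed ≈ 54.4 mph

Deceleration a = μg = 0.52 × 9.8 = 5.096 m/s².
v = √(2a·d) = √(2 × 5.096 × 58) = √591.136 = 24.3133 m/s.
= 24.3133 ÷ 0.44704 = 54.387 mph.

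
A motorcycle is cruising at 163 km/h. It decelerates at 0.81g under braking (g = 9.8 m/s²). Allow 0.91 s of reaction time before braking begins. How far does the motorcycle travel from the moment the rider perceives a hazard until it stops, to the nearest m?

Total stopping distance ≈ 170 m

163 km/h ÷ 3.6 = 45.2778 m/s.
a = 0.81 × 9.8 = 7.938 m/s².
Reaction distance = v·t_r = 45.2778 × 0.91 = 41.203 m.
Braking distance = v²/(2a) = 45.2778² / (2 × 7.938) = 2050.079 / 15.876 = 129.131 m.
Total = 41.203 + 129.131 = 170.334 m.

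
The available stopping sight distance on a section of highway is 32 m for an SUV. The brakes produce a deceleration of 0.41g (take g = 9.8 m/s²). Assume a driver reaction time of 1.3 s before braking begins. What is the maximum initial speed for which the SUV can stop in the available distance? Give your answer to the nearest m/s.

Maximum speed ≈ 12 m/s

a = 0.41 × 9.8 = 4.018 m/s².
Stopping distance: v·t_r + v²/(2a) = 32 with t_r = 1.3 s and a = 4.018 m/s².
So v² + 10.447 v − 257.15 = 0.
Positive root: v = −a·t_r + √((a·t_r)² + 2a·d) = −5.223 + √(27.280 + 257.15) = 11.6421 m/s.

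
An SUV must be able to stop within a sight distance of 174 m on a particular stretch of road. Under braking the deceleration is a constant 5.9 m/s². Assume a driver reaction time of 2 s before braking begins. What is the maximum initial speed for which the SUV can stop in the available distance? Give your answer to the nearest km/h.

Stopping distance: v·t_r + v²/(2a) = 174 with t_r = 2 s and a = 5.900 m/s².
So v² + 23.600 v − 2053.20 = 0.
Positive root: v = −a·t_r + √((a·t_r)² + 2a·d) = −11.800 + √(139.240 + 2053.20) = 35.0235 m/s.
35.0235 m/s × 3.6 = 126.085 km/h.

Maximum speed ≈ 126 km/h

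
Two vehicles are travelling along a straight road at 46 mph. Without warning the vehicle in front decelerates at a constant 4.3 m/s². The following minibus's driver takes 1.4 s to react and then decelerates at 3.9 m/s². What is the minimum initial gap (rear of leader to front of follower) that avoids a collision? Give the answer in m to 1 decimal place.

46 mph × 0.44704 = 20.5638 m/s.
Leader travels v²/(2a_L) = 422.870 / 8.600 = 49.171 m before stopping.
Follower covers v·t_r = 20.5638 × 1.4 = 28.789 m while reacting, then v²/(2a_F) = 422.870 / 7.800 = 54.214 m while braking, for a total of 28.789 + 54.214 = 83.003 m.
Since a_F ≤ a_L and the follower starts braking later, the follower is never slower than the leader, so the closest approach is when both have stopped.
Minimum gap = 83.003 − 49.171 = 33.832 m.

Minimum gap ≈ 33.8 m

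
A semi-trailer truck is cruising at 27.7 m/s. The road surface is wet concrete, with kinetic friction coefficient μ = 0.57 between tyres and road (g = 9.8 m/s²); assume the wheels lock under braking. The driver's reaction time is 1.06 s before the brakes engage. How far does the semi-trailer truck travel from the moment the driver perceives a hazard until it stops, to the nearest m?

Total stopping distance ≈ 98 m

a = μg = 0.57 × 9.8 = 5.586 m/s².
Reaction distance = v·t_r = 27.7000 × 1.06 = 29.362 m.
Braking distance = v²/(2a) = 27.7000² / (2 × 5.586) = 767.290 / 11.172 = 68.680 m.
Total = 29.362 + 68.680 = 98.042 m.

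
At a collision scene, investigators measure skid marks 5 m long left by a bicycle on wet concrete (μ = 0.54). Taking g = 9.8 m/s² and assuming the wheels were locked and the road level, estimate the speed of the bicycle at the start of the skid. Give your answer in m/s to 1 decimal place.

Deceleration a = μg = 0.54 × 9.8 = 5.292 m/s².
v = √(2a·d) = √(2 × 5.292 × 5) = √52.920 = 7.2746 m/s.

Initial speed ≈ 7.3 m/s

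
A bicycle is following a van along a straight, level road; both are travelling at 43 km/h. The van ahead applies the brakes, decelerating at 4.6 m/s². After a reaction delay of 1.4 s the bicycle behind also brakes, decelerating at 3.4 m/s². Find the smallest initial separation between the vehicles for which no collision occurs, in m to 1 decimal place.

Minimum gap ≈ 22.2 m

43 km/h ÷ 3.6 = 11.9444 m/s.
Leader travels v²/(2a_L) = 142.669 / 9.200 = 15.508 m before stopping.
Follower covers v·t_r = 11.9444 × 1.4 = 16.722 m while reacting, then v²/(2a_F) = 142.669 / 6.800 = 20.981 m while braking, for a total of 16.722 + 20.981 = 37.703 m.
Since a_F ≤ a_L and the follower starts braking later, the follower is never slower than the leader, so the closest approach is when both have stopped.
Minimum gap = 37.703 − 15.508 = 22.195 m.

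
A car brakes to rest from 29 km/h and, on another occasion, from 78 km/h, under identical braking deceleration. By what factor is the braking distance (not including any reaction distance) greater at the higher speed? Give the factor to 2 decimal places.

Factor ≈ 7.23

Braking distance d = v²/(2a), so with a fixed, d ∝ v².
Factor = (78/29)² = 2.6897² = 7.2345.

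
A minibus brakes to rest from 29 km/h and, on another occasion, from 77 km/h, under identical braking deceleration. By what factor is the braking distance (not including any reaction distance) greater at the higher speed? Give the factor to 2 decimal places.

Factor ≈ 7.05

Braking distance d = v²/(2a), so with a fixed, d ∝ v².
Factor = (77/29)² = 2.6552² = 7.0501.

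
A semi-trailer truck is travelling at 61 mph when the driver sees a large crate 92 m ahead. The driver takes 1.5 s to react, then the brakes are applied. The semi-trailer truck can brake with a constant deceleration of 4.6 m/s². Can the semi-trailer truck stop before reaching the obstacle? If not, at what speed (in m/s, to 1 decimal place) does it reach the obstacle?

No — it strikes the obstacle at 16.5 m/s

61 mph × 0.44704 = 27.2694 m/s.
Reaction distance = 27.2694 × 1.5 = 40.904 m.
Braking distance needed to stop: v²/(2a) = 743.620 / 9.200 = 80.828 m, so total needed = 40.904 + 80.828 = 121.732 m > 92 m — it cannot stop.
Distance remaining when braking begins: 92 − 40.904 = 51.096 m.
v² = v₀² − 2a·d = 743.620 − 2 × 4.600 × 51.096 = 273.537 m²/s².
v = √273.537 = 16.539 m/s.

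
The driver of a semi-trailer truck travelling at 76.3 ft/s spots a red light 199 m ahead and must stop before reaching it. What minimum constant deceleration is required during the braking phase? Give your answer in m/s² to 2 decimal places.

Required deceleration ≈ 1.36 m/s²

76.3 ft/s × 0.3048 = 23.2562 m/s.
v² = 2a·d ⇒ a = v²/(2d) = 23.2562² / (2 × 199.000) = 540.851 / 398.000 = 1.3589 m/s².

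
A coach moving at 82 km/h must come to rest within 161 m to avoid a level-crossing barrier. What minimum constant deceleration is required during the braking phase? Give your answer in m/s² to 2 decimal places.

82 km/h ÷ 3.6 = 22.7778 m/s.
v² = 2a·d ⇒ a = v²/(2d) = 22.7778² / (2 × 161.000) = 518.828 / 322.000 = 1.6113 m/s².

Required deceleration ≈ 1.61 m/s²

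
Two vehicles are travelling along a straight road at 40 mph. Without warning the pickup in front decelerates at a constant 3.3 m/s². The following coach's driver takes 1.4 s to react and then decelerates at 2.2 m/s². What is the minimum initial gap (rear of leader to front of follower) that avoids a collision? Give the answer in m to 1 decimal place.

Minimum gap ≈ 49.3 m

40 mph × 0.44704 = 17.8816 m/s.
Leader travels v²/(2a_L) = 319.752 / 6.600 = 48.447 m before stopping.
Follower covers v·t_r = 17.8816 × 1.4 = 25.034 m while reacting, then v²/(2a_F) = 319.752 / 4.400 = 72.671 m while braking, for a total of 25.034 + 72.671 = 97.705 m.
Since a_F ≤ a_L and the follower starts braking later, the follower is never slower than the leader, so the closest approach is when both have stopped.
Minimum gap = 97.705 − 48.447 = 49.258 m.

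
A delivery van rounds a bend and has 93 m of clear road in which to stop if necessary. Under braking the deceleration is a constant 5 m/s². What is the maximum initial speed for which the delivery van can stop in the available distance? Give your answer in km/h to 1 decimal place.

v²/(2a) = d ⇒ v = √(2 × 5.000 × 93) = √930.00 = 30.4959 m/s.
30.4959 m/s × 3.6 = 109.785 km/h.

Maximum speed ≈ 109.8 km/h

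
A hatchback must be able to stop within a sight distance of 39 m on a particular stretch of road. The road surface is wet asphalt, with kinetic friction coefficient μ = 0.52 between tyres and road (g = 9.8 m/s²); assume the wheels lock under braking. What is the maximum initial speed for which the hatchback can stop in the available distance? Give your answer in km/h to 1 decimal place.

a = μg = 0.52 × 9.8 = 5.096 m/s².
v²/(2a) = d ⇒ v = √(2 × 5.096 × 39) = √397.49 = 19.9372 m/s.
19.9372 m/s × 3.6 = 71.774 km/h.

Maximum speed ≈ 71.8 km/h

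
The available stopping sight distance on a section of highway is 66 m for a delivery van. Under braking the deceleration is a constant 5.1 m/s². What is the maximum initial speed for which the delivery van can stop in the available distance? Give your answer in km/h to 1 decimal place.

v²/(2a) = d ⇒ v = √(2 × 5.100 × 66) = √673.20 = 25.9461 m/s.
25.9461 m/s × 3.6 = 93.406 km/h.

Maximum speed ≈ 93.4 km/h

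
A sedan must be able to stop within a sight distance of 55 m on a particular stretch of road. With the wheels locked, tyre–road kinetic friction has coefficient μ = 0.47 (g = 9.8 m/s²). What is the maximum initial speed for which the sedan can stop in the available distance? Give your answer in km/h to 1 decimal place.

a = μg = 0.47 × 9.8 = 4.606 m/s².
v²/(2a) = d ⇒ v = √(2 × 4.606 × 55) = √506.66 = 22.5091 m/s.
22.5091 m/s × 3.6 = 81.033 km/h.

Maximum speed ≈ 81.0 km/h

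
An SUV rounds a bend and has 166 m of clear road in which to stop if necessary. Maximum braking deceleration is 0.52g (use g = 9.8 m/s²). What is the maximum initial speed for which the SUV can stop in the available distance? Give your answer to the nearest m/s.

Maximum speed ≈ 41 m/s

a = 0.52 × 9.8 = 5.096 m/s².
v²/(2a) = d ⇒ v = √(2 × 5.096 × 166) = √1691.87 = 41.1323 m/s.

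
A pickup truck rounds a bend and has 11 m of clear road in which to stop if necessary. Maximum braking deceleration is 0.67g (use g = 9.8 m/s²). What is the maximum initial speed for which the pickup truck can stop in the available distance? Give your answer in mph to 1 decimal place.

Maximum speed ≈ 26.9 mph

a = 0.67 × 9.8 = 6.566 m/s².
v²/(2a) = d ⇒ v = √(2 × 6.566 × 11) = √144.45 = 12.0187 m/s.
12.0187 m/s ÷ 0.44704 = 26.885 mph.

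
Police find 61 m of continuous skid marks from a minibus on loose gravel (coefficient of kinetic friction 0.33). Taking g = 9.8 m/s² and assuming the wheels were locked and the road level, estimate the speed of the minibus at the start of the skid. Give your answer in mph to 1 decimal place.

Initial speed ≈ 44.4 mph

Deceleration a = μg = 0.33 × 9.8 = 3.234 m/s².
v = √(2a·d) = √(2 × 3.234 × 61) = √394.548 = 19.8632 m/s.
= 19.8632 ÷ 0.44704 = 44.433 mph.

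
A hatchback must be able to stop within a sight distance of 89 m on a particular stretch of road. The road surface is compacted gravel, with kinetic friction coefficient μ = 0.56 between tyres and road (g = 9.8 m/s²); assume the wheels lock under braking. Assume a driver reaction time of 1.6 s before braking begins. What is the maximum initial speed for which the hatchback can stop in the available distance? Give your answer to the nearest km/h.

a = μg = 0.56 × 9.8 = 5.488 m/s².
Stopping distance: v·t_r + v²/(2a) = 89 with t_r = 1.6 s and a = 5.488 m/s².
So v² + 17.562 v − 976.86 = 0.
Positive root: v = −a·t_r + √((a·t_r)² + 2a·d) = −8.781 + √(77.106 + 976.86) = 23.6838 m/s.
23.6838 m/s × 3.6 = 85.262 km/h.

Maximum speed ≈ 85 km/h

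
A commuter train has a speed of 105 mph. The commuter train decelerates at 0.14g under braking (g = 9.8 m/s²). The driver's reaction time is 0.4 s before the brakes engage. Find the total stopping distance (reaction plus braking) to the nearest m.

105 mph × 0.44704 = 46.9392 m/s.
a = 0.14 × 9.8 = 1.372 m/s².
Reaction distance = v·t_r = 46.9392 × 0.4 = 18.776 m.
Braking distance = v²/(2a) = 46.9392² / (2 × 1.372) = 2203.288 / 2.744 = 802.948 m.
Total = 18.776 + 802.948 = 821.724 m.

Total stopping distance ≈ 822 m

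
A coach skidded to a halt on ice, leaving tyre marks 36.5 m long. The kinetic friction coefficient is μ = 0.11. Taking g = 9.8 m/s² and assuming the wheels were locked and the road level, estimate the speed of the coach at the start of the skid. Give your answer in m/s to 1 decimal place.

Initial speed ≈ 8.9 m/s

Deceleration a = μg = 0.11 × 9.8 = 1.078 m/s².
v = √(2a·d) = √(2 × 1.078 × 36.5) = √78.694 = 8.8710 m/s.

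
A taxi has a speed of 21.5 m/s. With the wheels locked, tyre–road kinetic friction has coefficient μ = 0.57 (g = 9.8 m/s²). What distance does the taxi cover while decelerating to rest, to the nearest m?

Braking distance ≈ 41 m

a = μg = 0.57 × 9.8 = 5.586 m/s².
Braking distance = v²/(2a) = 21.5000² / (2 × 5.586) = 462.250 / 11.172 = 41.376 m.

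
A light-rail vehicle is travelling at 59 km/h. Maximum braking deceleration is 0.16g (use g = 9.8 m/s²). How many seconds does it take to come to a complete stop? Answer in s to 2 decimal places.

Braking time ≈ 10.45 s

59 km/h ÷ 3.6 = 16.3889 m/s.
a = 0.16 × 9.8 = 1.568 m/s².
Braking time = v/a = 16.3889 / 1.568 = 10.452 s.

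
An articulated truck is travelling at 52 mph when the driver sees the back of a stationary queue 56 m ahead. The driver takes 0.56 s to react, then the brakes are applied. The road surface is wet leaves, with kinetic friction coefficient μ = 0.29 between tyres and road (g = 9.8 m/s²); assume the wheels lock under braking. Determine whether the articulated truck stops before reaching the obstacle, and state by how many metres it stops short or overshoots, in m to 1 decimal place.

No — it overshoots by 52.1 m

52 mph × 0.44704 = 23.2461 m/s.
a = μg = 0.29 × 9.8 = 2.842 m/s².
Reaction distance = 23.2461 × 0.56 = 13.018 m.
Braking distance = v²/(2a) = 540.381 / 5.684 = 95.071 m.
Total stopping distance = 13.018 + 95.071 = 108.089 m, vs 56 m available — it cannot stop in time and overshoots by 108.089 − 56 = 52.089 m.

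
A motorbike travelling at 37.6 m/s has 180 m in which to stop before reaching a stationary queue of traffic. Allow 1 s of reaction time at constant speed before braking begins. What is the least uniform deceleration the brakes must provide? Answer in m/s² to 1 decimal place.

Distance covered during reaction = 37.6000 × 1 = 37.600 m.
Distance available for braking: 180 − 37.600 = 142.400 m.
v² = 2a·d ⇒ a = v²/(2d) = 37.6000² / (2 × 142.400) = 1413.760 / 284.800 = 4.9640 m/s².

Required deceleration ≈ 5.0 m/s²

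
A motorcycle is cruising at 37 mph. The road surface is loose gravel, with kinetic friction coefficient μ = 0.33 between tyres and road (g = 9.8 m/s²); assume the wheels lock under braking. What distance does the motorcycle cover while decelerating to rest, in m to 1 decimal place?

37 mph × 0.44704 = 16.5405 m/s.
a = μg = 0.33 × 9.8 = 3.234 m/s².
Braking distance = v²/(2a) = 16.5405² / (2 × 3.234) = 273.588 / 6.468 = 42.299 m.

Braking distance ≈ 42.3 m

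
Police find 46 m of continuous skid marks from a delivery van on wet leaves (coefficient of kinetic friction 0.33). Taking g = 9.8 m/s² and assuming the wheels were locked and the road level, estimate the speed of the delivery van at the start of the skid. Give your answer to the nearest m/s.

Initial speed ≈ 17 m/s

Deceleration a = μg = 0.33 × 9.8 = 3.234 m/s².
v = √(2a·d) = √(2 × 3.234 × 46) = √297.528 = 17.2490 m/s.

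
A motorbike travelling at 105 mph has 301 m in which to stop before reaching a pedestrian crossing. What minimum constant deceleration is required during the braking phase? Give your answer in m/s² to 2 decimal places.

Required deceleration ≈ 3.66 m/s²

105 mph × 0.44704 = 46.9392 m/s.
v² = 2a·d ⇒ a = v²/(2d) = 46.9392² / (2 × 301.000) = 2203.288 / 602.000 = 3.6599 m/s².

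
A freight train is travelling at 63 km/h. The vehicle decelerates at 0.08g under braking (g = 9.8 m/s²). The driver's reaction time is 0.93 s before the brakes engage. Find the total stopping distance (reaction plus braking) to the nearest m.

Total stopping distance ≈ 212 m

63 km/h ÷ 3.6 = 17.5000 m/s.
a = 0.08 × 9.8 = 0.784 m/s².
Reaction distance = v·t_r = 17.5000 × 0.93 = 16.275 m.
Braking distance = v²/(2a) = 17.5000² / (2 × 0.784) = 306.250 / 1.568 = 195.312 m.
Total = 16.275 + 195.312 = 211.587 m.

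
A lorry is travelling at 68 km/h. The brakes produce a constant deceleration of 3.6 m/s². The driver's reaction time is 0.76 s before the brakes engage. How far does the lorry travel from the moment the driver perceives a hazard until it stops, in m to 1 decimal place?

68 km/h ÷ 3.6 = 18.8889 m/s.
Reaction distance = v·t_r = 18.8889 × 0.76 = 14.356 m.
Braking distance = v²/(2a) = 18.8889² / (2 × 3.600) = 356.791 / 7.200 = 49.554 m.
Total = 14.356 + 49.554 = 63.910 m.

Total stopping distance ≈ 63.9 m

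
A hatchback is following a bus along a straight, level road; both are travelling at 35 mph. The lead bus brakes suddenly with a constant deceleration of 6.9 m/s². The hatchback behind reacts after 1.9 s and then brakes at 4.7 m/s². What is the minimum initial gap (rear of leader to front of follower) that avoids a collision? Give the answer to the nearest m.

35 mph × 0.44704 = 15.6464 m/s.
Leader travels v²/(2a_L) = 244.810 / 13.800 = 17.740 m before stopping.
Follower covers v·t_r = 15.6464 × 1.9 = 29.728 m while reacting, then v²/(2a_F) = 244.810 / 9.400 = 26.044 m while braking, for a total of 29.728 + 26.044 = 55.772 m.
Since a_F ≤ a_L and the follower starts braking later, the follower is never slower than the leader, so the closest approach is when both have stopped.
Minimum gap = 55.772 − 17.740 = 38.032 m.

Minimum gap ≈ 38 m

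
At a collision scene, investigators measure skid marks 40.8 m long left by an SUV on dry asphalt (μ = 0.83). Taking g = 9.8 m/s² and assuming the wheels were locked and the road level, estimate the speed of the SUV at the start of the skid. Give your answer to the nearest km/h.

Initial speed ≈ 93 km/h

Deceleration a = μg = 0.83 × 9.8 = 8.134 m/s².
v = √(2a·d) = √(2 × 8.134 × 40.8) = √663.734 = 25.7630 m/s.
= 25.7630 × 3.6 = 92.747 km/h.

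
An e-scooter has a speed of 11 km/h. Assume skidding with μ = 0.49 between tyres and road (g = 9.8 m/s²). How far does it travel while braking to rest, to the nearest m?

Braking distance ≈ 1 m

11 km/h ÷ 3.6 = 3.0556 m/s.
a = μg = 0.49 × 9.8 = 4.802 m/s².
Braking distance = v²/(2a) = 3.0556² / (2 × 4.802) = 9.337 / 9.604 = 0.972 m.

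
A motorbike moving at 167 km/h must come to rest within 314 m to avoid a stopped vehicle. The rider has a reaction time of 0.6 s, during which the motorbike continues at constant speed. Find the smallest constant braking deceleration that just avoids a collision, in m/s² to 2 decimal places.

167 km/h ÷ 3.6 = 46.3889 m/s.
Distance covered during reaction = 46.3889 × 0.6 = 27.833 m.
Distance available for braking: 314 − 27.833 = 286.167 m.
v² = 2a·d ⇒ a = v²/(2d) = 46.3889² / (2 × 286.167) = 2151.930 / 572.334 = 3.7599 m/s².

Required deceleration ≈ 3.76 m/s²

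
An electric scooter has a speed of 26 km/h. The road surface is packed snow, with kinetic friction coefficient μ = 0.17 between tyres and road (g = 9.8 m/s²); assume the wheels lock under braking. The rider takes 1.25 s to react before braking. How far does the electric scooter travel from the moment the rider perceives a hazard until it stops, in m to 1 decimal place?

Total stopping distance ≈ 24.7 m

26 km/h ÷ 3.6 = 7.2222 m/s.
a = μg = 0.17 × 9.8 = 1.666 m/s².
Reaction distance = v·t_r = 7.2222 × 1.25 = 9.028 m.
Braking distance = v²/(2a) = 7.2222² / (2 × 1.666) = 52.160 / 3.332 = 15.654 m.
Total = 9.028 + 15.654 = 24.682 m.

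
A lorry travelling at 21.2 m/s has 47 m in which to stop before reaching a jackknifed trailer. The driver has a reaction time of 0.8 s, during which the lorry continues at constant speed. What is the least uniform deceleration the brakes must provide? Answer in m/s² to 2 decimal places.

Distance covered during reaction = 21.2000 × 0.8 = 16.960 m.
Distance available for braking: 47 − 16.960 = 30.040 m.
v² = 2a·d ⇒ a = v²/(2d) = 21.2000² / (2 × 30.040) = 449.440 / 60.080 = 7.4807 m/s².

Required deceleration ≈ 7.48 m/s²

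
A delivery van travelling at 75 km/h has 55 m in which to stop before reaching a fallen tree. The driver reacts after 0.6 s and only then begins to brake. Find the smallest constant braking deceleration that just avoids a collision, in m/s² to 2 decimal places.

75 km/h ÷ 3.6 = 20.8333 m/s.
Distance covered during reaction = 20.8333 × 0.6 = 12.500 m.
Distance available for braking: 55 − 12.500 = 42.500 m.
v² = 2a·d ⇒ a = v²/(2d) = 20.8333² / (2 × 42.500) = 434.026 / 85.000 = 5.1062 m/s².

Required deceleration ≈ 5.11 m/s²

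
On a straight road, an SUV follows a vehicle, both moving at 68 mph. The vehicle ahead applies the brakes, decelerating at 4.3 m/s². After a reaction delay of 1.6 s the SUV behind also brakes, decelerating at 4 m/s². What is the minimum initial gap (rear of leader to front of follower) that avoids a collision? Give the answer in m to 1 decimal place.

Minimum gap ≈ 56.7 m

68 mph × 0.44704 = 30.3987 m/s.
Leader travels v²/(2a_L) = 924.081 / 8.600 = 107.451 m before stopping.
Follower covers v·t_r = 30.3987 × 1.6 = 48.638 m while reacting, then v²/(2a_F) = 924.081 / 8.000 = 115.510 m while braking, for a total of 48.638 + 115.510 = 164.148 m.
Since a_F ≤ a_L and the follower starts braking later, the follower is never slower than the leader, so the closest approach is when both have stopped.
Minimum gap = 164.148 − 107.451 = 56.697 m.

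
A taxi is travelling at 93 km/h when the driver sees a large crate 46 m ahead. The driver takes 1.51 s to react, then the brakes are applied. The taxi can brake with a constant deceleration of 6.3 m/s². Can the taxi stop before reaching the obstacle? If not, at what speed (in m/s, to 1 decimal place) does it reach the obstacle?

93 km/h ÷ 3.6 = 25.8333 m/s.
Reaction distance = 25.8333 × 1.51 = 39.008 m.
Braking distance needed to stop: v²/(2a) = 667.359 / 12.600 = 52.965 m, so total needed = 39.008 + 52.965 = 91.973 m > 46 m — it cannot stop.
Distance remaining when braking begins: 46 − 39.008 = 6.992 m.
v² = v₀² − 2a·d = 667.359 − 2 × 6.300 × 6.992 = 579.260 m²/s².
v = √579.260 = 24.068 m/s.

No — it strikes the obstacle at 24.1 m/s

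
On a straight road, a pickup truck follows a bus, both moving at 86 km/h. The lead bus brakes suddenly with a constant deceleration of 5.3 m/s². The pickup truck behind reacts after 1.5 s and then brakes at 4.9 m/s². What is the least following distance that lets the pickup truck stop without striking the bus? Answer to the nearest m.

86 km/h ÷ 3.6 = 23.8889 m/s.
Leader travels v²/(2a_L) = 570.680 / 10.600 = 53.838 m before stopping.
Follower covers v·t_r = 23.8889 × 1.5 = 35.833 m while reacting, then v²/(2a_F) = 570.680 / 9.800 = 58.233 m while braking, for a total of 35.833 + 58.233 = 94.066 m.
Since a_F ≤ a_L and the follower starts braking later, the follower is never slower than the leader, so the closest approach is when both have stopped.
Minimum gap = 94.066 − 53.838 = 40.228 m.

Minimum gap ≈ 40 m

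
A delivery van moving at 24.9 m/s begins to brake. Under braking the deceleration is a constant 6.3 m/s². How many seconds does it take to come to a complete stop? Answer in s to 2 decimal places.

Braking time ≈ 3.95 s

Braking time = v/a = 24.9000 / 6.300 = 3.952 s.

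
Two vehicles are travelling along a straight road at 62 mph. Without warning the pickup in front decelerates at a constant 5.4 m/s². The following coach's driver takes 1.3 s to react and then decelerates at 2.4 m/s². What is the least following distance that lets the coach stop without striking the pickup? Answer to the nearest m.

Minimum gap ≈ 125 m

62 mph × 0.44704 = 27.7165 m/s.
Leader travels v²/(2a_L) = 768.204 / 10.800 = 71.130 m before stopping.
Follower covers v·t_r = 27.7165 × 1.3 = 36.031 m while reacting, then v²/(2a_F) = 768.204 / 4.800 = 160.042 m while braking, for a total of 36.031 + 160.042 = 196.073 m.
Since a_F ≤ a_L and the follower starts braking later, the follower is never slower than the leader, so the closest approach is when both have stopped.
Minimum gap = 196.073 − 71.130 = 124.943 m.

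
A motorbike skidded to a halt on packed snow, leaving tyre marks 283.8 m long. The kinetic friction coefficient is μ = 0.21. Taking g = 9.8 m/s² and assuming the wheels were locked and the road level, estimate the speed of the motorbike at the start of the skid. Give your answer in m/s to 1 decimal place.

Deceleration a = μg = 0.21 × 9.8 = 2.058 m/s².
v = √(2a·d) = √(2 × 2.058 × 283.8) = √1168.121 = 34.1778 m/s.

Initial speed ≈ 34.2 m/s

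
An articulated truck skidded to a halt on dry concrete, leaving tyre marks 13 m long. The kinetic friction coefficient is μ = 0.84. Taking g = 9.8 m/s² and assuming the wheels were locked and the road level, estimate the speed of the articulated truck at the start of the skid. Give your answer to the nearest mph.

Initial speed ≈ 33 mph

Deceleration a = μg = 0.84 × 9.8 = 8.232 m/s².
v = √(2a·d) = √(2 × 8.232 × 13) = √214.032 = 14.6298 m/s.
= 14.6298 ÷ 0.44704 = 32.726 mph.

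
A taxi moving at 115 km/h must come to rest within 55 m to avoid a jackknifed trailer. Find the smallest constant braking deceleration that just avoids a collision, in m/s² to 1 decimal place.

115 km/h ÷ 3.6 = 31.9444 m/s.
v² = 2a·d ⇒ a = v²/(2d) = 31.9444² / (2 × 55.000) = 1020.445 / 110.000 = 9.2768 m/s².

Required deceleration ≈ 9.3 m/s²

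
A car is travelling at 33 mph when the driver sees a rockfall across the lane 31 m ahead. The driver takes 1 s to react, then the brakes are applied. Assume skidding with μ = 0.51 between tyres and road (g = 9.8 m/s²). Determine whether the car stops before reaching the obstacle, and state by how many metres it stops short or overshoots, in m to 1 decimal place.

33 mph × 0.44704 = 14.7523 m/s.
a = μg = 0.51 × 9.8 = 4.998 m/s².
Reaction distance = 14.7523 × 1 = 14.752 m.
Braking distance = v²/(2a) = 217.630 / 9.996 = 21.772 m.
Total stopping distance = 14.752 + 21.772 = 36.524 m, vs 31 m available — it cannot stop in time and overshoots by 36.524 − 31 = 5.524 m.

No — it overshoots by 5.5 m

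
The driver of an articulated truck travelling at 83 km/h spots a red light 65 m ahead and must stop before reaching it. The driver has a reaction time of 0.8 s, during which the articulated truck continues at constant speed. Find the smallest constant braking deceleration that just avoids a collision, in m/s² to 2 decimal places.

83 km/h ÷ 3.6 = 23.0556 m/s.
Distance covered during reaction = 23.0556 × 0.8 = 18.444 m.
Distance available for braking: 65 − 18.444 = 46.556 m.
v² = 2a·d ⇒ a = v²/(2d) = 23.0556² / (2 × 46.556) = 531.561 / 93.112 = 5.7088 m/s².

Required deceleration ≈ 5.71 m/s²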